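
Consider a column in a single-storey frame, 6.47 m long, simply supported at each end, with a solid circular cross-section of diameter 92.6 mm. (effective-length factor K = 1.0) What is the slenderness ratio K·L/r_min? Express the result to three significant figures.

For a solid circle r = d/4 = 92.6/4 = 23.15 mm
L_e = K·L = 1 × 6.47 m = 6.470 m = 6470.0 mm
λ = L_e / r_min = 6470.0 / 23.15 = 279

λ ≈ 279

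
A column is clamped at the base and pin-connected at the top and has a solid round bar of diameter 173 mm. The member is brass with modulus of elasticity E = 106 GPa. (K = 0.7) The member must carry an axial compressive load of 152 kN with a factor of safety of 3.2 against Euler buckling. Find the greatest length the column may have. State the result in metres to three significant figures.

I = πd⁴/64 = π×173⁴/64 = 4.397×10^7 mm⁴
I = 4.397×10^-5 m⁴
Required critical load P_cr = n·P = 3.2 × 152 = 486.4 kN = 4.864×10^5 N
From P_cr = π²EI/(K·L)²:  L = (1/K)·√(π²EI/P_cr) = (1/0.7)·√(π²×1.06×10^11×4.397×10^-5/4.864×10^5)
L = 13.9 m

L_max ≈ 13.9 m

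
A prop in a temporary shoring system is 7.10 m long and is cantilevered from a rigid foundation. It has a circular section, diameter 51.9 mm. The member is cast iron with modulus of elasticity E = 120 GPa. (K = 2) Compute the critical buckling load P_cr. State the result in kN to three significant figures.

I = πd⁴/64 = π×51.9⁴/64 = 3.562×10^5 mm⁴
I = 3.562×10^5 mm⁴ = 3.562×10^-7 m⁴
Effective length L_e = K·L = 2 × 7.10 = 14.20 m
P_cr = π²EI / L_e² = π² × 120×10⁹ × 3.562×10^-7 / 14.20² = 2.092×10^3 N

P_cr ≈ 2.09 kN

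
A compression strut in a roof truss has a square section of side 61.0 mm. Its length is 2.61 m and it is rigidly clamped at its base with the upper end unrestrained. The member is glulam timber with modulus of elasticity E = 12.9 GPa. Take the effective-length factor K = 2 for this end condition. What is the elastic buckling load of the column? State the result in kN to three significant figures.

I = a⁴/12 = 61.0⁴/12 = 1.154×10^6 mm⁴
I = 1.154×10^6 mm⁴ = 1.154×10^-6 m⁴
Effective length L_e = K·L = 2 × 2.61 = 5.220 m
P_cr = π²EI / L_e² = π² × 12.9×10⁹ × 1.154×10^-6 / 5.220² = 5.391×10^3 N

P_cr ≈ 5.39 kN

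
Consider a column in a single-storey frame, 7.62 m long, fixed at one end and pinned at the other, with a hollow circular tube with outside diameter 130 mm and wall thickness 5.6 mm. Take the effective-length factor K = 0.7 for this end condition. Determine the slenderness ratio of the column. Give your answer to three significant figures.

λ ≈ 121

Inner diameter d_i = 130 − 2×5.6 = 118.8 mm
I = π(d_o⁴ − d_i⁴)/64 = π(130⁴ − 118.8⁴)/64 = 4.242×10^6 mm⁴
A = 2.189×10^3 mm²;  r_min = √(I/A) = √(4.242×10^6/2.189×10^3) = 44.03 mm
L_e = K·L = 0.7 × 7.62 m = 5.334 m = 5334.0 mm
λ = L_e / r_min = 5334.0 / 44.03 = 121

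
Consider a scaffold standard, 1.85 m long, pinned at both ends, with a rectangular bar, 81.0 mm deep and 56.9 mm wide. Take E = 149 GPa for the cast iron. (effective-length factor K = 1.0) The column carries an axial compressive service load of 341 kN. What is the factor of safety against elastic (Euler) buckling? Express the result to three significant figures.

Buckling occurs about the weak axis: I_min = h·b³/12 with b = 56.9 mm (the shorter side).
I_min = 81.0×56.9³/12 = 1.243×10^6 mm⁴
I = 1.243×10^6 mm⁴ = 1.243×10^-6 m⁴
Effective length L_e = K·L = 1 × 1.85 = 1.850 m
P_cr = π²EI / L_e² = π² × 149×10⁹ × 1.243×10^-6 / 1.850² = 5.343×10^5 N
Factor of safety n = P_cr / P = 534.30 / 341 = 1.57

n ≈ 1.57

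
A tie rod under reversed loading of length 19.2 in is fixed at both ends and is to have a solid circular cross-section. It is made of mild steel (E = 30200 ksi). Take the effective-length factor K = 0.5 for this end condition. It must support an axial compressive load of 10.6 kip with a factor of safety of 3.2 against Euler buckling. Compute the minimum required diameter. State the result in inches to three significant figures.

Required P_cr = n·P = 3.2 × 10.6 = 33.92 kip
L_e = K·L = 0.5 × 19.2 = 9.600 in
Required I = P_cr·L_e²/(π²E) = 3.392×10^4 × 9.600² / (π² × 3.02×10^7) = 1.049×10^-2 in⁴
Solid circle: I = πd⁴/64  ⇒  d = (64I/π)^(1/4) = (64×1.049×10^-2/π)^(1/4) = 0.680 in

d ≈ 0.680 in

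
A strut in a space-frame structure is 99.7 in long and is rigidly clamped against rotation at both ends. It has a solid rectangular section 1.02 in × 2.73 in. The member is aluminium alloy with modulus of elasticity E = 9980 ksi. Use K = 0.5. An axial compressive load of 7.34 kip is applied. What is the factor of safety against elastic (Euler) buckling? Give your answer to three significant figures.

n ≈ 1.30

Buckling occurs about the weak axis: I_min = h·b³/12 with b = 1.02 in (the shorter side).
I_min = 2.73×1.02³/12 = 0.2414 in⁴
Effective length L_e = K·L = 0.5 × 99.7 = 49.85 in
P_cr = π²EI / L_e² = π² × 9980×10³ × 0.2414 / 49.85² = 9.569×10^3 lb
Factor of safety n = P_cr / P = 9.5693 / 7.34 = 1.30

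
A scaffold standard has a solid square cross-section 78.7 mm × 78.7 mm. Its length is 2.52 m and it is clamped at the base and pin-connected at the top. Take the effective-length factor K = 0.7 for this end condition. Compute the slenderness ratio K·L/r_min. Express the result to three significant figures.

I = a⁴/12 = 78.7⁴/12 = 3.197×10^6 mm⁴
A = 6.194×10^3 mm²;  r_min = √(I/A) = √(3.197×10^6/6.194×10^3) = 22.72 mm
L_e = K·L = 0.7 × 2.52 m = 1.764 m = 1764.0 mm
λ = L_e / r_min = 1764.0 / 22.72 = 77.6

λ ≈ 77.6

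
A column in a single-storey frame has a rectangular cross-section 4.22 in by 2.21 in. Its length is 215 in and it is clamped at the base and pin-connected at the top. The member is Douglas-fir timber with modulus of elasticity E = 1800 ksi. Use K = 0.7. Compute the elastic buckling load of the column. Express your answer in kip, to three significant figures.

Buckling occurs about the weak axis: I_min = h·b³/12 with b = 2.21 in (the shorter side).
I_min = 4.22×2.21³/12 = 3.796 in⁴
Effective length L_e = K·L = 0.7 × 215 = 150.5 in
P_cr = π²EI / L_e² = π² × 1800×10³ × 3.796 / 150.5² = 2.977×10^3 lb

P_cr ≈ 2.98 kip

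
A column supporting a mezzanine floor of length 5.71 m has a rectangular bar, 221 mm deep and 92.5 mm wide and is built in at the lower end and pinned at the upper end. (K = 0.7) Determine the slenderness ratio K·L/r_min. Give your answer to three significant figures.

λ ≈ 150

Buckling occurs about the weak axis: I_min = h·b³/12 with b = 92.5 mm (the shorter side).
I_min = 221×92.5³/12 = 1.458×10^7 mm⁴
A = 2.044×10^4 mm²;  r_min = √(I/A) = √(1.458×10^7/2.044×10^4) = 26.70 mm
L_e = K·L = 0.7 × 5.71 m = 3.997 m = 3997.0 mm
λ = L_e / r_min = 3997.0 / 26.70 = 150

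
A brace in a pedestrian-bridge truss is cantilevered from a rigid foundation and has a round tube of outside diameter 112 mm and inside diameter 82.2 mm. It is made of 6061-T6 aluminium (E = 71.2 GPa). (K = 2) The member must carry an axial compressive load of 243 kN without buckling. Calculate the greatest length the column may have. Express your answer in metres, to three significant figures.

L_max ≈ 1.99 m

d_o = 112 mm, d_i = 82.2 mm
I = π(d_o⁴ − d_i⁴)/64 = π(112⁴ − 82.20⁴)/64 = 5.483×10^6 mm⁴
I = 5.483×10^-6 m⁴
At the buckling limit P_cr = P = 2.430×10^5 N
From P_cr = π²EI/(K·L)²:  L = (1/K)·√(π²EI/P_cr) = (1/2)·√(π²×7.12×10^10×5.483×10^-6/2.430×10^5)
L = 1.99 m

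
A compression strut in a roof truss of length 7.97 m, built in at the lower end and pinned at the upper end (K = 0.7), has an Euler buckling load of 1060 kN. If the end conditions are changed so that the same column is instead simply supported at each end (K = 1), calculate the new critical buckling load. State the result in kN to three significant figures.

P_cr ∝ 1/K², so P_cr,new = P_cr,old × (K_old/K_new)² = 1060 × (0.7/1)²
= 1060 × 0.4900 = 519 kN

P_cr ≈ 519 kN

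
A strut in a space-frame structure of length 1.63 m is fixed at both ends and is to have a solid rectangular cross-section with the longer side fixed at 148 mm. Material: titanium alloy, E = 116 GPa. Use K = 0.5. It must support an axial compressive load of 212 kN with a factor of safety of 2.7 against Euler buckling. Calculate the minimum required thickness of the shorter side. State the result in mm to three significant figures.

Required P_cr = n·P = 2.7 × 212 = 572.4 kN
L_e = K·L = 0.5 × 1.63 = 0.8150 m
Required I = P_cr·L_e²/(π²E) = 5.724×10^5 × 0.8150² / (π² × 1.16×10^11) = 3.321×10^-7 m⁴
I_req = 3.321×10^5 mm⁴
Rectangle, weak axis: I_min = h·b³/12 with h = 148 mm fixed  ⇒  b = (12I/h)^(1/3) = 30.0 mm

b ≈ 30.0 mm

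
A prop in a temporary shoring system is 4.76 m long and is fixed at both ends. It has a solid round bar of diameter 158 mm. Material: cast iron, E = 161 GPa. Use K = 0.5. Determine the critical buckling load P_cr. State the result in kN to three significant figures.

P_cr ≈ 8580 kN

I = πd⁴/64 = π×158⁴/64 = 3.059×10^7 mm⁴
I = 3.059×10^7 mm⁴ = 3.059×10^-5 m⁴
Effective length L_e = K·L = 0.5 × 4.76 = 2.380 m
P_cr = π²EI / L_e² = π² × 161×10⁹ × 3.059×10^-5 / 2.380² = 8.582×10^6 N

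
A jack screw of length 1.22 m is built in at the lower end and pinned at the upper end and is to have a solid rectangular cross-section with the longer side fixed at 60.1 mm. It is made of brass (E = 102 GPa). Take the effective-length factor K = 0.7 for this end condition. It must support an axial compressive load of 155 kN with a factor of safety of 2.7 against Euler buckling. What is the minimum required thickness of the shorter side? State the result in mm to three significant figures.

Required P_cr = n·P = 2.7 × 155 = 418.5 kN
L_e = K·L = 0.7 × 1.22 = 0.8540 m
Required I = P_cr·L_e²/(π²E) = 4.185×10^5 × 0.8540² / (π² × 1.02×10^11) = 3.032×10^-7 m⁴
I_req = 3.032×10^5 mm⁴
Rectangle, weak axis: I_min = h·b³/12 with h = 60.1 mm fixed  ⇒  b = (12I/h)^(1/3) = 39.3 mm

b ≈ 39.3 mm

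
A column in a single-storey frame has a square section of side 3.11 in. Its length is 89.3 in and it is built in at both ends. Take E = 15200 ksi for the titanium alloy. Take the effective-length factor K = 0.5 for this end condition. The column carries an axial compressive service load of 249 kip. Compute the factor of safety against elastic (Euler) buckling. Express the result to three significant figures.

n ≈ 2.36

I = a⁴/12 = 3.11⁴/12 = 7.796 in⁴
Effective length L_e = K·L = 0.5 × 89.3 = 44.65 in
P_cr = π²EI / L_e² = π² × 15200×10³ × 7.796 / 44.65² = 5.866×10^5 lb
Factor of safety n = P_cr / P = 586.63 / 249 = 2.36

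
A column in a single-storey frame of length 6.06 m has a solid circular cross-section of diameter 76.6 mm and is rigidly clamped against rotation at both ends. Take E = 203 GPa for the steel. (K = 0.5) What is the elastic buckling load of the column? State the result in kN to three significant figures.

I = πd⁴/64 = π×76.6⁴/64 = 1.690×10^6 mm⁴
I = 1.690×10^6 mm⁴ = 1.690×10^-6 m⁴
Effective length L_e = K·L = 0.5 × 6.06 = 3.030 m
P_cr = π²EI / L_e² = π² × 203×10⁹ × 1.690×10^-6 / 3.030² = 3.688×10^5 N

P_cr ≈ 369 kN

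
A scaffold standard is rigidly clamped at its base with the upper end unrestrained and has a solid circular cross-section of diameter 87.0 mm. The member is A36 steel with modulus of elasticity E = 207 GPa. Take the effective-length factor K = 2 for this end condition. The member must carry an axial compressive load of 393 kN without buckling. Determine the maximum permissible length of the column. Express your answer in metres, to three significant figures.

L_max ≈ 1.91 m

I = πd⁴/64 = π×87.0⁴/64 = 2.812×10^6 mm⁴
I = 2.812×10^-6 m⁴
At the buckling limit P_cr = P = 3.930×10^5 N
From P_cr = π²EI/(K·L)²:  L = (1/K)·√(π²EI/P_cr) = (1/2)·√(π²×2.07×10^11×2.812×10^-6/3.930×10^5)
L = 1.91 m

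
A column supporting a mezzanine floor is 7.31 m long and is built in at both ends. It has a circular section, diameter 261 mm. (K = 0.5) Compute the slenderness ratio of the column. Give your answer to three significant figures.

λ ≈ 56.0

For a solid circle r = d/4 = 261/4 = 65.25 mm
L_e = K·L = 0.5 × 7.31 m = 3.655 m = 3655.0 mm
λ = L_e / r_min = 3655.0 / 65.25 = 56.0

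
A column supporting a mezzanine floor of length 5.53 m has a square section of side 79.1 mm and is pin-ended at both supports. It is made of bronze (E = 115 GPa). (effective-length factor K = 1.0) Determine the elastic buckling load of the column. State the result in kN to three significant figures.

I = a⁴/12 = 79.1⁴/12 = 3.262×10^6 mm⁴
I = 3.262×10^6 mm⁴ = 3.262×10^-6 m⁴
Effective length L_e = K·L = 1 × 5.53 = 5.530 m
P_cr = π²EI / L_e² = π² × 115×10⁹ × 3.262×10^-6 / 5.530² = 1.211×10^5 N

P_cr ≈ 121 kN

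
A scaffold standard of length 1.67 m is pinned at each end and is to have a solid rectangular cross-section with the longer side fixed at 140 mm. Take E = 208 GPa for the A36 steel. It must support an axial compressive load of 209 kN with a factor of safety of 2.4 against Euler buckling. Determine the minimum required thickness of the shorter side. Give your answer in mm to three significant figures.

Required P_cr = n·P = 2.4 × 209 = 501.6 kN
L_e = K·L = 1 × 1.67 = 1.670 m
Required I = P_cr·L_e²/(π²E) = 5.016×10^5 × 1.670² / (π² × 2.08×10^11) = 6.814×10^-7 m⁴
I_req = 6.814×10^5 mm⁴
Rectangle, weak axis: I_min = h·b³/12 with h = 140 mm fixed  ⇒  b = (12I/h)^(1/3) = 38.8 mm

b ≈ 38.8 mm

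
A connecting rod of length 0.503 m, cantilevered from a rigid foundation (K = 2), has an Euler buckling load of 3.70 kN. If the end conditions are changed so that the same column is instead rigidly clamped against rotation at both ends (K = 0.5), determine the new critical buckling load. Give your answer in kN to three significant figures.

P_cr ≈ 59.2 kN

P_cr ∝ 1/K², so P_cr,new = P_cr,old × (K_old/K_new)² = 3.70 × (2/0.5)²
= 3.70 × 16.00 = 59.2 kN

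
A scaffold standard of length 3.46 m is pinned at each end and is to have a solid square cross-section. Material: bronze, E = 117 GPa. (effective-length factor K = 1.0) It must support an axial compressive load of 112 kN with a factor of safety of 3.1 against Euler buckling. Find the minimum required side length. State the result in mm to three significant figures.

a ≈ 81.1 mm

Required P_cr = n·P = 3.1 × 112 = 347.2 kN
L_e = K·L = 1 × 3.46 = 3.460 m
Required I = P_cr·L_e²/(π²E) = 3.472×10^5 × 3.460² / (π² × 1.17×10^11) = 3.600×10^-6 m⁴
I_req = 3.600×10^6 mm⁴
Solid square: I = a⁴/12  ⇒  a = (12I)^(1/4) = (12×3.600×10^6)^(1/4) = 81.1 mm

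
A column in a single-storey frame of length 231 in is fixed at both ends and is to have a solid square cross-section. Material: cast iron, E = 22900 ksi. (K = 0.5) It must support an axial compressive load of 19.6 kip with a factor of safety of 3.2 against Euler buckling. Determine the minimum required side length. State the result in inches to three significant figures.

a ≈ 2.58 in

Required P_cr = n·P = 3.2 × 19.6 = 62.72 kip
L_e = K·L = 0.5 × 231 = 115.5 in
Required I = P_cr·L_e²/(π²E) = 6.272×10^4 × 115.5² / (π² × 2.29×10^7) = 3.702 in⁴
Solid square: I = a⁴/12  ⇒  a = (12I)^(1/4) = (12×3.702)^(1/4) = 2.58 in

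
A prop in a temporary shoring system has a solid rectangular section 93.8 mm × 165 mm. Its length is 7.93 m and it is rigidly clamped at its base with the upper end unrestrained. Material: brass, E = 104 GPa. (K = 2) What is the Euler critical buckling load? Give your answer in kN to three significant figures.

Buckling occurs about the weak axis: I_min = h·b³/12 with b = 93.8 mm (the shorter side).
I_min = 165×93.8³/12 = 1.135×10^7 mm⁴
I = 1.135×10^7 mm⁴ = 1.135×10^-5 m⁴
Effective length L_e = K·L = 2 × 7.93 = 15.86 m
P_cr = π²EI / L_e² = π² × 104×10⁹ × 1.135×10^-5 / 15.86² = 4.631×10^4 N

P_cr ≈ 46.3 kN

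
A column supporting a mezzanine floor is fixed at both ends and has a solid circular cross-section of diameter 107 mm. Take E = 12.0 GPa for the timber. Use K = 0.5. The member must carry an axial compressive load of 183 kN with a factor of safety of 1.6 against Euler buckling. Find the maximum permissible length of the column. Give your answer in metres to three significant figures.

I = πd⁴/64 = π×107⁴/64 = 6.434×10^6 mm⁴
I = 6.434×10^-6 m⁴
Required critical load P_cr = n·P = 1.6 × 183 = 292.8 kN = 2.928×10^5 N
From P_cr = π²EI/(K·L)²:  L = (1/K)·√(π²EI/P_cr) = (1/0.5)·√(π²×1.20×10^10×6.434×10^-6/2.928×10^5)
L = 3.23 m

L_max ≈ 3.23 m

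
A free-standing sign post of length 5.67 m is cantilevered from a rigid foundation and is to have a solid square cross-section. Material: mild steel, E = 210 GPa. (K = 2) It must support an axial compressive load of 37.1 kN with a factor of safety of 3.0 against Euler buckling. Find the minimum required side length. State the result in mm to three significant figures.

Required P_cr = n·P = 3.0 × 37.1 = 111.3 kN
L_e = K·L = 2 × 5.67 = 11.34 m
Required I = P_cr·L_e²/(π²E) = 1.113×10^5 × 11.34² / (π² × 2.10×10^11) = 6.906×10^-6 m⁴
I_req = 6.906×10^6 mm⁴
Solid square: I = a⁴/12  ⇒  a = (12I)^(1/4) = (12×6.906×10^6)^(1/4) = 95.4 mm

a ≈ 95.4 mm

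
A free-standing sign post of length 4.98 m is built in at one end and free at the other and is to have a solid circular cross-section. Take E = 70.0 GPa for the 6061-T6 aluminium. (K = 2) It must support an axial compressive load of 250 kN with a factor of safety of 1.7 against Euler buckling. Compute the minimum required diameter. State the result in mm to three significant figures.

d ≈ 188 mm

Required P_cr = n·P = 1.7 × 250 = 425.0 kN
L_e = K·L = 2 × 4.98 = 9.960 m
Required I = P_cr·L_e²/(π²E) = 4.250×10^5 × 9.960² / (π² × 7.00×10^10) = 6.103×10^-5 m⁴
I_req = 6.103×10^7 mm⁴
Solid circle: I = πd⁴/64  ⇒  d = (64I/π)^(1/4) = (64×6.103×10^7/π)^(1/4) = 188 mm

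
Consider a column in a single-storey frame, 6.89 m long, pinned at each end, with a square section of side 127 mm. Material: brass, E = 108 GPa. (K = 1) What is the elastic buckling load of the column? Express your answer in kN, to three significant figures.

P_cr ≈ 487 kN

I = a⁴/12 = 127⁴/12 = 2.168×10^7 mm⁴
I = 2.168×10^7 mm⁴ = 2.168×10^-5 m⁴
Effective length L_e = K·L = 1 × 6.89 = 6.890 m
P_cr = π²EI / L_e² = π² × 108×10⁹ × 2.168×10^-5 / 6.890² = 4.868×10^5 N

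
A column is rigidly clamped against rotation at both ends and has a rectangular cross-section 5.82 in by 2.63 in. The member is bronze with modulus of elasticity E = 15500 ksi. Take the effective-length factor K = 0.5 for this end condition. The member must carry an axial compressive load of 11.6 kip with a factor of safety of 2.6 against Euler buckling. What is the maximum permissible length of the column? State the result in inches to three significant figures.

Buckling occurs about the weak axis: I_min = h·b³/12 with b = 2.63 in (the shorter side).
I_min = 5.82×2.63³/12 = 8.823 in⁴
Required critical load P_cr = n·P = 2.6 × 11.6 = 30.16 kip = 3.016×10^4 lb
From P_cr = π²EI/(K·L)²:  L = (1/K)·√(π²EI/P_cr) = (1/0.5)·√(π²×1.55×10^7×8.823/3.016×10^4)
L = 423 in

L_max ≈ 423 in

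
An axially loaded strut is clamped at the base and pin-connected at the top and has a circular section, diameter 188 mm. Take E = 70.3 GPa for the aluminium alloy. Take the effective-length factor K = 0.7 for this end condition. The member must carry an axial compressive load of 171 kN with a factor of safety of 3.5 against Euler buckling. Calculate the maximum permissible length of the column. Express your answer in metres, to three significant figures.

I = πd⁴/64 = π×188⁴/64 = 6.132×10^7 mm⁴
I = 6.132×10^-5 m⁴
Required critical load P_cr = n·P = 3.5 × 171 = 598.5 kN = 5.985×10^5 N
From P_cr = π²EI/(K·L)²:  L = (1/K)·√(π²EI/P_cr) = (1/0.7)·√(π²×7.03×10^10×6.132×10^-5/5.985×10^5)
L = 12.0 m

L_max ≈ 12.0 m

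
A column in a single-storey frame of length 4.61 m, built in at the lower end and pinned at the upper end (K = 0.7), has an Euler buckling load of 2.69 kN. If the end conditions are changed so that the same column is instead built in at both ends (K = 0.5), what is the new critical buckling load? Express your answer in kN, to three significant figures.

P_cr ∝ 1/K², so P_cr,new = P_cr,old × (K_old/K_new)² = 2.69 × (0.7/0.5)²
= 2.69 × 1.960 = 5.27 kN

P_cr ≈ 5.27 kN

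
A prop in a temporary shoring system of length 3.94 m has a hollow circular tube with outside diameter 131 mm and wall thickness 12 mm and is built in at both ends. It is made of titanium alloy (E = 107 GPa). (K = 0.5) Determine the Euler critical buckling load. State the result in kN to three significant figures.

Inner diameter d_i = 131 − 2×12 = 107.0 mm
I = π(d_o⁴ − d_i⁴)/64 = π(131⁴ − 107.0⁴)/64 = 8.022×10^6 mm⁴
I = 8.022×10^6 mm⁴ = 8.022×10^-6 m⁴
Effective length L_e = K·L = 0.5 × 3.94 = 1.970 m
P_cr = π²EI / L_e² = π² × 107×10⁹ × 8.022×10^-6 / 1.970² = 2.183×10^6 N

P_cr ≈ 2180 kN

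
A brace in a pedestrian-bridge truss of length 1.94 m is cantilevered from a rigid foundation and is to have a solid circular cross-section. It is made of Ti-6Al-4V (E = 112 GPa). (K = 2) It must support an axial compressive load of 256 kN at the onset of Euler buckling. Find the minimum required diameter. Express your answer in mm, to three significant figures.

L_e = K·L = 2 × 1.94 = 3.880 m
Required I = P_cr·L_e²/(π²E) = 2.560×10^5 × 3.880² / (π² × 1.12×10^11) = 3.486×10^-6 m⁴
I_req = 3.486×10^6 mm⁴
Solid circle: I = πd⁴/64  ⇒  d = (64I/π)^(1/4) = (64×3.486×10^6/π)^(1/4) = 91.8 mm

d ≈ 91.8 mm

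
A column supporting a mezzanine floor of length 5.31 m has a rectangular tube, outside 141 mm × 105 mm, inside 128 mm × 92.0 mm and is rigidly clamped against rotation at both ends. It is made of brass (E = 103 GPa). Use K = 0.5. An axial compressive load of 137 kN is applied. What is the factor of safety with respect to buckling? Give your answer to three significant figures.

Weak-axis I_min = (h_o·b_o³ − h_i·b_i³)/12 with b_o = 105, b_i = 92.00 mm (shorter outer/inner sides).
I_min = (141×105³ − 128.0×92.00³)/12 = 5.296×10^6 mm⁴
I = 5.296×10^6 mm⁴ = 5.296×10^-6 m⁴
Effective length L_e = K·L = 0.5 × 5.31 = 2.655 m
P_cr = π²EI / L_e² = π² × 103×10⁹ × 5.296×10^-6 / 2.655² = 7.638×10^5 N
Factor of safety n = P_cr / P = 763.77 / 137 = 5.57

n ≈ 5.57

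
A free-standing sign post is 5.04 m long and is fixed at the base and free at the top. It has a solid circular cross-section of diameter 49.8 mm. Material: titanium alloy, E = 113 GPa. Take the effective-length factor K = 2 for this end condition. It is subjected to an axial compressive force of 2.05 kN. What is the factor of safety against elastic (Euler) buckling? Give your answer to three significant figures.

I = πd⁴/64 = π×49.8⁴/64 = 3.019×10^5 mm⁴
I = 3.019×10^5 mm⁴ = 3.019×10^-7 m⁴
Effective length L_e = K·L = 2 × 5.04 = 10.08 m
P_cr = π²EI / L_e² = π² × 113×10⁹ × 3.019×10^-7 / 10.08² = 3.314×10^3 N
Factor of safety n = P_cr / P = 3.3139 / 2.05 = 1.62

n ≈ 1.62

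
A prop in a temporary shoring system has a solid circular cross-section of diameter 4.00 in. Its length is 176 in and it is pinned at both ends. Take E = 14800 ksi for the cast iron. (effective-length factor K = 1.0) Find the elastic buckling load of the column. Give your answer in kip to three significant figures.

P_cr ≈ 59.3 kip

I = πd⁴/64 = π×4.00⁴/64 = 12.57 in⁴
Effective length L_e = K·L = 1 × 176 = 176.0 in
P_cr = π²EI / L_e² = π² × 14800×10³ × 12.57 / 176.0² = 5.926×10^4 lb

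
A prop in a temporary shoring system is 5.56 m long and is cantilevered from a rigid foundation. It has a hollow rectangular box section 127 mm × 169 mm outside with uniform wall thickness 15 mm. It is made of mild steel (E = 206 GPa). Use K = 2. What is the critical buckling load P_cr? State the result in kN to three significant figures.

Inner dimensions: h_i = 169 − 2×15 = 139.0 mm, b_i = 127 − 2×15 = 97.00 mm
Weak-axis I_min = (h_o·b_o³ − h_i·b_i³)/12 with b_o = 127, b_i = 97.00 mm (shorter outer/inner sides).
I_min = (169×127³ − 139.0×97.00³)/12 = 1.828×10^7 mm⁴
I = 1.828×10^7 mm⁴ = 1.828×10^-5 m⁴
Effective length L_e = K·L = 2 × 5.56 = 11.12 m
P_cr = π²EI / L_e² = π² × 206×10⁹ × 1.828×10^-5 / 11.12² = 3.005×10^5 N

P_cr ≈ 301 kN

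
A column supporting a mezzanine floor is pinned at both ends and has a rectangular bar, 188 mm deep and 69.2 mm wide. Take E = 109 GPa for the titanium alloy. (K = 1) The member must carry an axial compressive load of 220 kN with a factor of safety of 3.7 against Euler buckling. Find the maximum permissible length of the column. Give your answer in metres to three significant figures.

Buckling occurs about the weak axis: I_min = h·b³/12 with b = 69.2 mm (the shorter side).
I_min = 188×69.2³/12 = 5.192×10^6 mm⁴
I = 5.192×10^-6 m⁴
Required critical load P_cr = n·P = 3.7 × 220 = 814.0 kN = 8.140×10^5 N
From P_cr = π²EI/(K·L)²:  L = (1/K)·√(π²EI/P_cr) = (1/1)·√(π²×1.09×10^11×5.192×10^-6/8.140×10^5)
L = 2.62 m

L_max ≈ 2.62 m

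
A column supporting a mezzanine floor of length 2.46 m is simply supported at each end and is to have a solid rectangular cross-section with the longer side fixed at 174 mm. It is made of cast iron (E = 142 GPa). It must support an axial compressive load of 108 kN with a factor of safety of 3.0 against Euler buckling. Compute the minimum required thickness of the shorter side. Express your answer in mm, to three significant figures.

Required P_cr = n·P = 3.0 × 108 = 324.0 kN
L_e = K·L = 1 × 2.46 = 2.460 m
Required I = P_cr·L_e²/(π²E) = 3.240×10^5 × 2.460² / (π² × 1.42×10^11) = 1.399×10^-6 m⁴
I_req = 1.399×10^6 mm⁴
Rectangle, weak axis: I_min = h·b³/12 with h = 174 mm fixed  ⇒  b = (12I/h)^(1/3) = 45.9 mm

b ≈ 45.9 mm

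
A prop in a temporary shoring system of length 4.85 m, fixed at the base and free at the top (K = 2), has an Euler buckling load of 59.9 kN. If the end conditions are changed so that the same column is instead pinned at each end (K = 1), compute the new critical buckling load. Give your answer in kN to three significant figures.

P_cr ∝ 1/K², so P_cr,new = P_cr,old × (K_old/K_new)² = 59.9 × (2/1)²
= 59.9 × 4.000 = 240 kN

P_cr ≈ 240 kN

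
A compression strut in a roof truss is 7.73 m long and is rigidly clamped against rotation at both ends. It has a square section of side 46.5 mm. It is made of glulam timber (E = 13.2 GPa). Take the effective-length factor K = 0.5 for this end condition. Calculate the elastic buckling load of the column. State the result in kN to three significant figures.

P_cr ≈ 3.40 kN

I = a⁴/12 = 46.5⁴/12 = 3.896×10^5 mm⁴
I = 3.896×10^5 mm⁴ = 3.896×10^-7 m⁴
Effective length L_e = K·L = 0.5 × 7.73 = 3.865 m
P_cr = π²EI / L_e² = π² × 13.2×10⁹ × 3.896×10^-7 / 3.865² = 3.398×10^3 N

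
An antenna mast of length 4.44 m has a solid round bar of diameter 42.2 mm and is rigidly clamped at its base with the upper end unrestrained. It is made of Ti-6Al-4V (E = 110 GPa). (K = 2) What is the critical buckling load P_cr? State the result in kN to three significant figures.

I = πd⁴/64 = π×42.2⁴/64 = 1.557×10^5 mm⁴
I = 1.557×10^5 mm⁴ = 1.557×10^-7 m⁴
Effective length L_e = K·L = 2 × 4.44 = 8.880 m
P_cr = π²EI / L_e² = π² × 110×10⁹ × 1.557×10^-7 / 8.880² = 2.143×10^3 N

P_cr ≈ 2.14 kN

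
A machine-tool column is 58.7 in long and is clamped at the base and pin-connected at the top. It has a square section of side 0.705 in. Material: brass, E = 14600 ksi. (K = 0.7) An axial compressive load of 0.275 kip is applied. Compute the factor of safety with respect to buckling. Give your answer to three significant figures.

I = a⁴/12 = 0.705⁴/12 = 2.059×10^-2 in⁴
Effective length L_e = K·L = 0.7 × 58.7 = 41.09 in
P_cr = π²EI / L_e² = π² × 14600×10³ × 2.059×10^-2 / 41.09² = 1.757×10^3 lb
Factor of safety n = P_cr / P = 1.7569 / 0.275 = 6.39

n ≈ 6.39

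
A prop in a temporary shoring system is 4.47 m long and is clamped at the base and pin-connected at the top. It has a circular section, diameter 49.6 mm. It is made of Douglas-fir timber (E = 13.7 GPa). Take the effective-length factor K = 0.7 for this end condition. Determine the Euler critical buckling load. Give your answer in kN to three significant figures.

I = πd⁴/64 = π×49.6⁴/64 = 2.971×10^5 mm⁴
I = 2.971×10^5 mm⁴ = 2.971×10^-7 m⁴
Effective length L_e = K·L = 0.7 × 4.47 = 3.129 m
P_cr = π²EI / L_e² = π² × 13.7×10⁹ × 2.971×10^-7 / 3.129² = 4.103×10^3 N

P_cr ≈ 4.10 kN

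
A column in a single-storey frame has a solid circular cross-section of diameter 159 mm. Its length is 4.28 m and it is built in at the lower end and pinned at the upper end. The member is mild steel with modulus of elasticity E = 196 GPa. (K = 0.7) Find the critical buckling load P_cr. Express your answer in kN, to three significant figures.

I = πd⁴/64 = π×159⁴/64 = 3.137×10^7 mm⁴
I = 3.137×10^7 mm⁴ = 3.137×10^-5 m⁴
Effective length L_e = K·L = 0.7 × 4.28 = 2.996 m
P_cr = π²EI / L_e² = π² × 196×10⁹ × 3.137×10^-5 / 2.996² = 6.761×10^6 N

P_cr ≈ 6760 kN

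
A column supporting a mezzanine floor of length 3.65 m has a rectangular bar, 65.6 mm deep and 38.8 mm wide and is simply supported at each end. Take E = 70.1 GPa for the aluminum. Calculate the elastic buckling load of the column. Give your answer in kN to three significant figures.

Buckling occurs about the weak axis: I_min = h·b³/12 with b = 38.8 mm (the shorter side).
I_min = 65.6×38.8³/12 = 3.193×10^5 mm⁴
I = 3.193×10^5 mm⁴ = 3.193×10^-7 m⁴
Effective length L_e = K·L = 1 × 3.65 = 3.650 m
P_cr = π²EI / L_e² = π² × 70.1×10⁹ × 3.193×10^-7 / 3.650² = 1.658×10^4 N

P_cr ≈ 16.6 kN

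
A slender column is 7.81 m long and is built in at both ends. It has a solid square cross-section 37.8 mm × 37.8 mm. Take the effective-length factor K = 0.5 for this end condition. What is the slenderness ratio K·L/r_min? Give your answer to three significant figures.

I = a⁴/12 = 37.8⁴/12 = 1.701×10^5 mm⁴
A = 1.429×10^3 mm²;  r_min = √(I/A) = √(1.701×10^5/1.429×10^3) = 10.91 mm
L_e = K·L = 0.5 × 7.81 m = 3.905 m = 3905.0 mm
λ = L_e / r_min = 3905.0 / 10.91 = 358

λ ≈ 358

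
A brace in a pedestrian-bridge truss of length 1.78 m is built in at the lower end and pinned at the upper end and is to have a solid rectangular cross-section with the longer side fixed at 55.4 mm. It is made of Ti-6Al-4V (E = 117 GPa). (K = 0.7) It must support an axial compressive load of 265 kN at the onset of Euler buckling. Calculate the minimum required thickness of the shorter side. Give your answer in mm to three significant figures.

b ≈ 42.6 mm

L_e = K·L = 0.7 × 1.78 = 1.246 m
Required I = P_cr·L_e²/(π²E) = 2.650×10^5 × 1.246² / (π² × 1.17×10^11) = 3.563×10^-7 m⁴
I_req = 3.563×10^5 mm⁴
Rectangle, weak axis: I_min = h·b³/12 with h = 55.4 mm fixed  ⇒  b = (12I/h)^(1/3) = 42.6 mm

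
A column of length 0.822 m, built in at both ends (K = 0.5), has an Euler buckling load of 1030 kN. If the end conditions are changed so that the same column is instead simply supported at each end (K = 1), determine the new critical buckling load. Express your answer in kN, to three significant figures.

P_cr ≈ 258 kN

P_cr ∝ 1/K², so P_cr,new = P_cr,old × (K_old/K_new)² = 1030 × (0.5/1)²
= 1030 × 0.2500 = 258 kN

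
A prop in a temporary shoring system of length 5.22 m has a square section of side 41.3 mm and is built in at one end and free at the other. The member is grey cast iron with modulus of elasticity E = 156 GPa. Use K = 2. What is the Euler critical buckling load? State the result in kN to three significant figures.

I = a⁴/12 = 41.3⁴/12 = 2.424×10^5 mm⁴
I = 2.424×10^5 mm⁴ = 2.424×10^-7 m⁴
Effective length L_e = K·L = 2 × 5.22 = 10.44 m
P_cr = π²EI / L_e² = π² × 156×10⁹ × 2.424×10^-7 / 10.44² = 3.425×10^3 N

P_cr ≈ 3.42 kN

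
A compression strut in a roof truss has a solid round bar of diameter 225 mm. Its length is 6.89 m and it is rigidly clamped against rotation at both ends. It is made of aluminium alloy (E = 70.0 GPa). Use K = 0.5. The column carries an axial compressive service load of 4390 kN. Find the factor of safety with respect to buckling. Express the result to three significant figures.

I = πd⁴/64 = π×225⁴/64 = 1.258×10^8 mm⁴
I = 1.258×10^8 mm⁴ = 1.258×10^-4 m⁴
Effective length L_e = K·L = 0.5 × 6.89 = 3.445 m
P_cr = π²EI / L_e² = π² × 70.0×10⁹ × 1.258×10^-4 / 3.445² = 7.324×10^6 N
Factor of safety n = P_cr / P = 7323.5 / 4390 = 1.67

n ≈ 1.67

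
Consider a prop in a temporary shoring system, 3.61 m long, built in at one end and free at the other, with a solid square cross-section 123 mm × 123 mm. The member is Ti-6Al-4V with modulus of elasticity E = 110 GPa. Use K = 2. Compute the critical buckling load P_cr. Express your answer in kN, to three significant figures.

I = a⁴/12 = 123⁴/12 = 1.907×10^7 mm⁴
I = 1.907×10^7 mm⁴ = 1.907×10^-5 m⁴
Effective length L_e = K·L = 2 × 3.61 = 7.220 m
P_cr = π²EI / L_e² = π² × 110×10⁹ × 1.907×10^-5 / 7.220² = 3.972×10^5 N

P_cr ≈ 397 kN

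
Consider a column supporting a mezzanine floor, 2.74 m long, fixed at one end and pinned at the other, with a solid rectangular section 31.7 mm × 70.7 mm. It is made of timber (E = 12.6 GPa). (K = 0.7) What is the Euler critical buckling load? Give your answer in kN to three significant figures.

Buckling occurs about the weak axis: I_min = h·b³/12 with b = 31.7 mm (the shorter side).
I_min = 70.7×31.7³/12 = 1.877×10^5 mm⁴
I = 1.877×10^5 mm⁴ = 1.877×10^-7 m⁴
Effective length L_e = K·L = 0.7 × 2.74 = 1.918 m
P_cr = π²EI / L_e² = π² × 12.6×10⁹ × 1.877×10^-7 / 1.918² = 6.344×10^3 N

P_cr ≈ 6.34 kN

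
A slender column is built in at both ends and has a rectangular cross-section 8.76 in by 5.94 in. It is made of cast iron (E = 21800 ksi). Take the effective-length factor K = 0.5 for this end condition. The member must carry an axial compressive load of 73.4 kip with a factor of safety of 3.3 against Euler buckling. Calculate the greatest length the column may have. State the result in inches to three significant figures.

Buckling occurs about the weak axis: I_min = h·b³/12 with b = 5.94 in (the shorter side).
I_min = 8.76×5.94³/12 = 153.0 in⁴
Required critical load P_cr = n·P = 3.3 × 73.4 = 242.2 kip = 2.422×10^5 lb
From P_cr = π²EI/(K·L)²:  L = (1/K)·√(π²EI/P_cr) = (1/0.5)·√(π²×2.18×10^7×153.0/2.422×10^5)
L = 737 in

L_max ≈ 737 in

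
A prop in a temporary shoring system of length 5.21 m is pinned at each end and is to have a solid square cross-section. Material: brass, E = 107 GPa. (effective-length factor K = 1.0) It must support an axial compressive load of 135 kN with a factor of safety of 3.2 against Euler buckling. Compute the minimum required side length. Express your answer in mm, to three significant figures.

a ≈ 107 mm

Required P_cr = n·P = 3.2 × 135 = 432.0 kN
L_e = K·L = 1 × 5.21 = 5.210 m
Required I = P_cr·L_e²/(π²E) = 4.320×10^5 × 5.210² / (π² × 1.07×10^11) = 1.110×10^-5 m⁴
I_req = 1.110×10^7 mm⁴
Solid square: I = a⁴/12  ⇒  a = (12I)^(1/4) = (12×1.110×10^7)^(1/4) = 107 mm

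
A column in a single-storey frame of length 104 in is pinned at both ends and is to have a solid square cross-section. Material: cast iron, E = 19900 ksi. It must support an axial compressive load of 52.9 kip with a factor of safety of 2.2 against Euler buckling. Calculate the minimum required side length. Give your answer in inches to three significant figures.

Required P_cr = n·P = 2.2 × 52.9 = 116.4 kip
L_e = K·L = 1 × 104 = 104.0 in
Required I = P_cr·L_e²/(π²E) = 1.164×10^5 × 104.0² / (π² × 1.99×10^7) = 6.409 in⁴
Solid square: I = a⁴/12  ⇒  a = (12I)^(1/4) = (12×6.409)^(1/4) = 2.96 in

a ≈ 2.96 in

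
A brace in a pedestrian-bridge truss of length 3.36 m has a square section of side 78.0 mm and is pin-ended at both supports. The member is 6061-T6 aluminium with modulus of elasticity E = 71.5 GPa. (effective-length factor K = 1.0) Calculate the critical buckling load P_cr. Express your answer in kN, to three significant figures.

I = a⁴/12 = 78.0⁴/12 = 3.085×10^6 mm⁴
I = 3.085×10^6 mm⁴ = 3.085×10^-6 m⁴
Effective length L_e = K·L = 1 × 3.36 = 3.360 m
P_cr = π²EI / L_e² = π² × 71.5×10⁹ × 3.085×10^-6 / 3.360² = 1.928×10^5 N

P_cr ≈ 193 kN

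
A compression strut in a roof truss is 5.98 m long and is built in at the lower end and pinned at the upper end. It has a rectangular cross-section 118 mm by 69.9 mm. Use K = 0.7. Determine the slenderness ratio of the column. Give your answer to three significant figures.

For a rectangle r_min = b/√12 = 69.9/√12 = 20.18 mm
L_e = K·L = 0.7 × 5.98 m = 4.186 m = 4186.0 mm
λ = L_e / r_min = 4186.0 / 20.18 = 207

λ ≈ 207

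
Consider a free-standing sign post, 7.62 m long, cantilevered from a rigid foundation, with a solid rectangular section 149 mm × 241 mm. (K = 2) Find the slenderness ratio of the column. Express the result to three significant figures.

Buckling occurs about the weak axis: I_min = h·b³/12 with b = 149 mm (the shorter side).
I_min = 241×149³/12 = 6.643×10^7 mm⁴
A = 3.591×10^4 mm²;  r_min = √(I/A) = √(6.643×10^7/3.591×10^4) = 43.01 mm
L_e = K·L = 2 × 7.62 m = 15.24 m = 15240 mm
λ = L_e / r_min = 15240 / 43.01 = 354

λ ≈ 354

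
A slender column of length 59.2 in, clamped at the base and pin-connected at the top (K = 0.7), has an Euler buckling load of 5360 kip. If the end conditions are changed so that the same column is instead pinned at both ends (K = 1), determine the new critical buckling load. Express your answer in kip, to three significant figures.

P_cr ∝ 1/K², so P_cr,new = P_cr,old × (K_old/K_new)² = 5360 × (0.7/1)²
= 5360 × 0.4900 = 2630 kip

P_cr ≈ 2630 kip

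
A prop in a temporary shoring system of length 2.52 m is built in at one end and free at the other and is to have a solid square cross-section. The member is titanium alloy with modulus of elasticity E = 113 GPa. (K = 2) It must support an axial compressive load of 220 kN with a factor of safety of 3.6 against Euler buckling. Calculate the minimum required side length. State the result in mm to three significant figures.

a ≈ 121 mm

Required P_cr = n·P = 3.6 × 220 = 792.0 kN
L_e = K·L = 2 × 2.52 = 5.040 m
Required I = P_cr·L_e²/(π²E) = 7.920×10^5 × 5.040² / (π² × 1.13×10^11) = 1.804×10^-5 m⁴
I_req = 1.804×10^7 mm⁴
Solid square: I = a⁴/12  ⇒  a = (12I)^(1/4) = (12×1.804×10^7)^(1/4) = 121 mm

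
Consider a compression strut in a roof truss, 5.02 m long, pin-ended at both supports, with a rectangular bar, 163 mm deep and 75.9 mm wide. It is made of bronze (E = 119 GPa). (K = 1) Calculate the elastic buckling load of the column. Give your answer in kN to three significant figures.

Buckling occurs about the weak axis: I_min = h·b³/12 with b = 75.9 mm (the shorter side).
I_min = 163×75.9³/12 = 5.939×10^6 mm⁴
I = 5.939×10^6 mm⁴ = 5.939×10^-6 m⁴
Effective length L_e = K·L = 1 × 5.02 = 5.020 m
P_cr = π²EI / L_e² = π² × 119×10⁹ × 5.939×10^-6 / 5.020² = 2.768×10^5 N

P_cr ≈ 277 kN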